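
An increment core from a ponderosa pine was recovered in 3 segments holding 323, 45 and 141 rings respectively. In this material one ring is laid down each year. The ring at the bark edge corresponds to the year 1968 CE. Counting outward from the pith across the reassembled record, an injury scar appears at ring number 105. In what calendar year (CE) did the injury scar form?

1564 CE

Total rings = 323 + 45 + 141 = 509.
509 − 105 = 404 rings lie beyond the injury scar toward the bark edge.
1968 − 404 = 1564 CE.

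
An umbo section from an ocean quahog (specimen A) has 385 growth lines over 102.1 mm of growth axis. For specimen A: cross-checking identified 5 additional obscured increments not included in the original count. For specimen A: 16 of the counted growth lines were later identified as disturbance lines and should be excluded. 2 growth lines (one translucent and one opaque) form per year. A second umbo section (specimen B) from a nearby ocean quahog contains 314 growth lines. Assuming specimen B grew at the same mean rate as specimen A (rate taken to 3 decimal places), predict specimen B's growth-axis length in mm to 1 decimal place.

85.7 mm

Specimen A: adjusted count: 385 − 16 + 5 = 374 growth lines.
Specimen A: 374 growth lines at 2 per year is 374 / 2 = 187 years.
A: 102.1 mm over 187 years gives 102.1 / 187 ≈ 0.546 mm per year.
Specimen B: dividing by 2 growth lines per year: 314 / 2 = 157 years. For B, 0.546 mm/year × 157 years = 85.7 mm.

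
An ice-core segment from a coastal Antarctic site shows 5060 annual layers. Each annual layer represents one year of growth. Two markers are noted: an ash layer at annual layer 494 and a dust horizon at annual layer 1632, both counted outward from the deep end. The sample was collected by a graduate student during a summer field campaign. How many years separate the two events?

1138 yr

Separation: 1632 − 494 = 1138 annual layers.
At one annual layer per year, 1138 years elapsed between them.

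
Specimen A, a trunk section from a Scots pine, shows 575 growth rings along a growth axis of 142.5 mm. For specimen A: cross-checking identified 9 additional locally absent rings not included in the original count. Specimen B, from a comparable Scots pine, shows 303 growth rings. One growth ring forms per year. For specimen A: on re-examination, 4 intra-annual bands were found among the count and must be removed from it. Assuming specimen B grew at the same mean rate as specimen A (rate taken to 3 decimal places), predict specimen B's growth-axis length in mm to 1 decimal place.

Specimen A: after corrections the count is 575 − 4 + 9 = 580 growth rings.
A: Extension rate ≈ 142.5 / 580 = 0.246 mm/yr.
Length of B = 0.246 × 303 = 74.5 mm.

74.5 mm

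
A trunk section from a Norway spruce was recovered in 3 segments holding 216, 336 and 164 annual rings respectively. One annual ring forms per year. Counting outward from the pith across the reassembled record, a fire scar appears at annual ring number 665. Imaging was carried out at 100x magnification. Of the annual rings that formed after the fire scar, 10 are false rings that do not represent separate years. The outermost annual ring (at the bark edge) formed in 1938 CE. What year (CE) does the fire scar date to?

1897 CE

Total annual rings = 216 + 336 + 164 = 716.
716 − 665 = 51 annual rings lie beyond the fire scar toward the bark edge.
Excluding 10 false annual rings: 51 − 10 = 41.
1938 − 41 = 1897 CE.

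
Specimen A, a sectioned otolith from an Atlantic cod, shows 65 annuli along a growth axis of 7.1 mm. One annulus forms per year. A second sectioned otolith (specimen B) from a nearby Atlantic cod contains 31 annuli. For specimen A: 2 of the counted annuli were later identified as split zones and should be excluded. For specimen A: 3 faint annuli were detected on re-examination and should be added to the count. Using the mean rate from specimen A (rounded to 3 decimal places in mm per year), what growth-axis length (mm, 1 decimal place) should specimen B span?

3.3 mm

Specimen A: correcting the raw count gives 65 − 2 + 3 = 66 true annuli.
A: Extension rate ≈ 7.1 / 66 = 0.108 mm/yr.
B's length ≈ 0.108 × 31 = 3.3 mm.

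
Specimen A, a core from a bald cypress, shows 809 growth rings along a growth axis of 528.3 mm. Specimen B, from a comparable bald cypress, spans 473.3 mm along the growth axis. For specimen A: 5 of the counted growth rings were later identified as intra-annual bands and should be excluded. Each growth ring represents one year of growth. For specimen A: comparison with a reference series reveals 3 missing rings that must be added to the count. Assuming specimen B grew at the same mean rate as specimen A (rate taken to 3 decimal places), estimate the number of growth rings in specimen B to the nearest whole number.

723 growth rings

Specimen A: correcting the raw count gives 809 − 5 + 3 = 807 true growth rings.
A: Mean rate = 528.3 mm / 807 years ≈ 0.655 mm per year.
For B, 473.3 / 0.655 = 722.60 years ≈ 723 growth rings.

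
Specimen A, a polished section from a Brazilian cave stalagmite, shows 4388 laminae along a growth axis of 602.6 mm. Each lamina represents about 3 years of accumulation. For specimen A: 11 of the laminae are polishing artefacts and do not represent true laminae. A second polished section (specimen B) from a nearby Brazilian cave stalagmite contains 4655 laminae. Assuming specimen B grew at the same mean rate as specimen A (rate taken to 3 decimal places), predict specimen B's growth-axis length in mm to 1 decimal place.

Specimen A: true lamina count = 4388 − 11 = 4377.
Specimen A: 4377 laminae at 3 years each span 4377 × 3 = 13131 years.
A: Extension rate ≈ 602.6 / 13131 = 0.046 mm/year.
Specimen B: multiplying by 3 years per lamina: 4655 × 3 = 13965 years. B's length ≈ 0.046 × 13965 = 642.4 mm.

642.4 mm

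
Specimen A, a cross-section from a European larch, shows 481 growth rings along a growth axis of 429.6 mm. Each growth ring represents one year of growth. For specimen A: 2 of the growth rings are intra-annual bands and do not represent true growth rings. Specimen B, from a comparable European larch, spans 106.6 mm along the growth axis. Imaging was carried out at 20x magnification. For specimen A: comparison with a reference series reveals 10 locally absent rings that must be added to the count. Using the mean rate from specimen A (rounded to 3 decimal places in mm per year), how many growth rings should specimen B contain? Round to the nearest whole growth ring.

Specimen A: after corrections the count is 481 − 2 + 10 = 489 growth rings.
A: Extension rate ≈ 429.6 / 489 = 0.879 mm per year.
Specimen B: 106.6 mm / 0.879 mm per year = 121.27 years ≈ 121 growth rings.

121 growth rings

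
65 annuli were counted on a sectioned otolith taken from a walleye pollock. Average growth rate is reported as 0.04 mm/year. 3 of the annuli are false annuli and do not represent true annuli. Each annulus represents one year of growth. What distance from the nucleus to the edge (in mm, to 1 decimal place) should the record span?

Correcting the raw count gives 65 − 3 = 62 true annuli.
Length ≈ 0.04 × 62 = 2.5 mm.

2.5 mm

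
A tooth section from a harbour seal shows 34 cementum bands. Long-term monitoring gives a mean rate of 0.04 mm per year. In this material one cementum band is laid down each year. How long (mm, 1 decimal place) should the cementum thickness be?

1.4 mm

34 years of growth are recorded.
Length ≈ 0.04 × 34 = 1.4 mm.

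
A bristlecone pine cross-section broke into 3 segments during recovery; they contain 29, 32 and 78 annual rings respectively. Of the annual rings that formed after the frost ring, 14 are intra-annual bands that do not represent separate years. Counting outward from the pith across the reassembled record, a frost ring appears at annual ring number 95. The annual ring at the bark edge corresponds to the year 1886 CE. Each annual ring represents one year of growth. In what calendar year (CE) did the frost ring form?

Total annual rings = 29 + 32 + 78 = 139.
Between annual ring 95 and the bark edge there are 139 − 95 = 44 annual rings.
44 − 14 false = 30 true annual rings after the frost ring.
Counting back 30 years from 1886 CE places the frost ring in 1886 − 30 = 1856 CE.

1856 CE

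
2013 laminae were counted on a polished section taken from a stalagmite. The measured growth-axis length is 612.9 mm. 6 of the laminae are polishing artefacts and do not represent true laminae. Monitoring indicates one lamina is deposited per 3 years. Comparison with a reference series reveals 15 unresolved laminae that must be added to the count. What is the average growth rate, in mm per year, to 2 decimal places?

True lamina count = 2013 − 6 + 15 = 2022.
Multiplying by 3 years per lamina: 2022 × 3 = 6066 years.
Extension rate ≈ 612.9 / 6066 = 0.10 mm per year.

0.10 mm per year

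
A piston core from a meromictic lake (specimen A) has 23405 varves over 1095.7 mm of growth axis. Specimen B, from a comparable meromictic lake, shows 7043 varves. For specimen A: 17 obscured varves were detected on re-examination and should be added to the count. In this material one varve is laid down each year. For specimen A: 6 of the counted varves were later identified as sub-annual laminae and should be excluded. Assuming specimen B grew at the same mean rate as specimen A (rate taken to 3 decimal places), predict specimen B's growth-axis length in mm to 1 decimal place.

331.0 mm

Specimen A: correcting the raw count gives 23405 − 6 + 17 = 23416 true varves.
A: 1095.7 mm over 23416 years gives 1095.7 / 23416 ≈ 0.047 mm/year.
For B, 0.047 mm/year × 7043 years = 331.0 mm.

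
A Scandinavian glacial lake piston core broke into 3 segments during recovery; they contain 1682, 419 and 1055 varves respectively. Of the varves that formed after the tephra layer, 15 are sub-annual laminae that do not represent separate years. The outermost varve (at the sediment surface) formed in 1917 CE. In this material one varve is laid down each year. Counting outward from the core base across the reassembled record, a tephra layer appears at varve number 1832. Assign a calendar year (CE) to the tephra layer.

608 CE

Total varves = 1682 + 419 + 1055 = 3156.
Between varve 1832 and the sediment surface there are 3156 − 1832 = 1324 varves.
Excluding 15 false varves: 1324 − 15 = 1309.
The varve at the sediment surface is 1917 CE, so the tephra layer dates to 1917 − 1309 = 608 CE.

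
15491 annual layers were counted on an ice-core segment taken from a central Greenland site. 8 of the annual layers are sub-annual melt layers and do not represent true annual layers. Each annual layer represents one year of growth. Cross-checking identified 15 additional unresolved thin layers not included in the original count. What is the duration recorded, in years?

15498 years

Adjusted count: 15491 − 8 + 15 = 15498 annual layers.
One annual layer per year makes the duration 15498 years.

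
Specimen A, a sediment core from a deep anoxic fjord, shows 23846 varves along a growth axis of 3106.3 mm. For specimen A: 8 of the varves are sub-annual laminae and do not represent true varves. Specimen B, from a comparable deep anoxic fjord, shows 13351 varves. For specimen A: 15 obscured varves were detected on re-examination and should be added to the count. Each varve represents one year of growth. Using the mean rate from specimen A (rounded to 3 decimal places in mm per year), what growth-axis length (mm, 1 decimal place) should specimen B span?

Specimen A: after corrections the count is 23846 − 8 + 15 = 23853 varves.
A: Mean rate = 3106.3 mm / 23853 years ≈ 0.130 mm/yr.
B's length ≈ 0.130 × 13351 = 1735.6 mm.

1735.6 mm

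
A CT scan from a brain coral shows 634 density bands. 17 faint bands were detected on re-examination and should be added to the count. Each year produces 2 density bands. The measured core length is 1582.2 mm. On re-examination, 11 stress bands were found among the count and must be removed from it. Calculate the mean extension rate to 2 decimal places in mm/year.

4.94 mm/year

Correcting the raw count gives 634 − 11 + 17 = 640 true density bands.
640 density bands at 2 per year is 640 / 2 = 320 years.
Extension rate ≈ 1582.2 / 320 = 4.94 mm/year.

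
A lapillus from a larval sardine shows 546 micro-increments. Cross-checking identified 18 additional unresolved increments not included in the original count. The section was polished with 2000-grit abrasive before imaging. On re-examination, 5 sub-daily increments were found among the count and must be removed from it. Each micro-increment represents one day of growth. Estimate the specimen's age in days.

559 days

True micro-increment count = 546 − 5 + 18 = 559.
One micro-increment per day makes the duration 559 days.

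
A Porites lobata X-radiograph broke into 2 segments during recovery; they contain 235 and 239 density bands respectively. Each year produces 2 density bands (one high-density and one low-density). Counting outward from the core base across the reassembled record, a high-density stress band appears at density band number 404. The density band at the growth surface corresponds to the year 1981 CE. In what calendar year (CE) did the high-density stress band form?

1946 CE

Total density bands = 235 + 239 = 474.
474 − 404 = 70 density bands lie beyond the high-density stress band toward the growth surface.
70 density bands at 2 per year is 70 / 2 = 35 years.
The density band at the growth surface is 1981 CE, so the high-density stress band dates to 1981 − 35 = 1946 CE.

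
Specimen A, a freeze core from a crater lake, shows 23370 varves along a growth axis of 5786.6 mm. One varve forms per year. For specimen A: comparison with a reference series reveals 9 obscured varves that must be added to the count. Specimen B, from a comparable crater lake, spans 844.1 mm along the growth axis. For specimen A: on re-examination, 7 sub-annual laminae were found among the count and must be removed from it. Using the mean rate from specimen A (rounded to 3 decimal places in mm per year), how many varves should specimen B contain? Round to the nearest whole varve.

3404 varves

Specimen A: after corrections the count is 23370 − 7 + 9 = 23372 varves.
A: Mean rate = 5786.6 mm / 23372 years ≈ 0.248 mm per year.
Specimen B: 844.1 mm / 0.248 mm per year = 3403.63 years ≈ 3404 varves.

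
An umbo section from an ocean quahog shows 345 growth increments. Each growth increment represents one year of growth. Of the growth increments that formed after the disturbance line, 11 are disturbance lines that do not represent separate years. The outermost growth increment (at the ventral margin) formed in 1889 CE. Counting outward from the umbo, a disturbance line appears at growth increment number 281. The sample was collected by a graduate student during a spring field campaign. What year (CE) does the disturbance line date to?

1836 CE

The disturbance line sits at growth increment 281 from the umbo, so 345 − 281 = 64 growth increments formed after it.
Removing the 11 false growth increments leaves 64 − 11 = 53 true growth increments beyond the disturbance line.
Counting back 53 years from 1889 CE places the disturbance line in 1889 − 53 = 1836 CE.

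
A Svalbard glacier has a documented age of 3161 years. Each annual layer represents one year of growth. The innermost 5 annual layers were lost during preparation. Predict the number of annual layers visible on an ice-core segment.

3156 annual layers

At one annual layer per year, 3161 years correspond to 3161 annual layers.
Subtracting the 5 annual layers not captured gives 3161 − 5 = 3156 annual layers in the record.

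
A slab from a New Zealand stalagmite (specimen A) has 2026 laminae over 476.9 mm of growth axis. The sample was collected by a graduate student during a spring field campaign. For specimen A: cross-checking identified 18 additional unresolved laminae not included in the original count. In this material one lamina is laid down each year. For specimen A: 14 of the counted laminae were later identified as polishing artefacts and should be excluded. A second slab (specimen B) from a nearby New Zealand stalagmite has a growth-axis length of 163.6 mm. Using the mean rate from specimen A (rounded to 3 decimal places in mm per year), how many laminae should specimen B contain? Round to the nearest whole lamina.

696 laminae

Specimen A: correcting the raw count gives 2026 − 14 + 18 = 2030 true laminae.
A: Extension rate ≈ 476.9 / 2030 = 0.235 mm/year.
B spans 163.6 / 0.235 = 696.17 years ≈ 696 laminae.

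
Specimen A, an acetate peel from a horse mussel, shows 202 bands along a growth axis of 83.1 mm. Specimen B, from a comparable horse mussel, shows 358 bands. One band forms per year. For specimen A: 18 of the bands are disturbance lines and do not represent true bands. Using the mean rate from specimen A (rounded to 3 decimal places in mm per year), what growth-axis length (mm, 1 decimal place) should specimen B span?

Specimen A: correcting the raw count gives 202 − 18 = 184 true bands.
A: Mean rate = 83.1 mm / 184 years ≈ 0.452 mm/year.
B's length ≈ 0.452 × 358 = 161.8 mm.

161.8 mm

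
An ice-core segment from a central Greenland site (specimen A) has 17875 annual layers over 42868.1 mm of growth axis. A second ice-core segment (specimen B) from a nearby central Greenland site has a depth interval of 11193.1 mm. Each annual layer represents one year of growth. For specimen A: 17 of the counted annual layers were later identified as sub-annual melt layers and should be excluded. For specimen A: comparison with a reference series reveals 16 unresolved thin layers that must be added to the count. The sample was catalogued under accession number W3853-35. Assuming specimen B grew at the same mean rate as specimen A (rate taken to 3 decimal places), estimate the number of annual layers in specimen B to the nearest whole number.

4668 annual layers

Specimen A: true annual layer count = 17875 − 17 + 16 = 17874.
A: Extension rate ≈ 42868.1 / 17874 = 2.398 mm per year.
For B, 11193.1 / 2.398 = 4667.68 years ≈ 4668 annual layers.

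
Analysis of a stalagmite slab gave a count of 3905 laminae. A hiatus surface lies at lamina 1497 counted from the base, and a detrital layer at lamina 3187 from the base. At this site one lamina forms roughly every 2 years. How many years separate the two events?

3380 yr

Separation: 3187 − 1497 = 1690 laminae.
1690 laminae at 2 years each span 1690 × 2 = 3380 years.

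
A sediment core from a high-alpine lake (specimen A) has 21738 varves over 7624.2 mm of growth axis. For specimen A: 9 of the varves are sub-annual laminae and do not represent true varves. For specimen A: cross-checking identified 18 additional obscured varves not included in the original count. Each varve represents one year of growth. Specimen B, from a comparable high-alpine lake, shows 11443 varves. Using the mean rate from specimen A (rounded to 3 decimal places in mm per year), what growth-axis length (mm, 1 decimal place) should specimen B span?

Specimen A: true varve count = 21738 − 9 + 18 = 21747.
A: Mean rate = 7624.2 mm / 21747 years ≈ 0.351 mm/year.
Length of B = 0.351 × 11443 = 4016.5 mm.

4016.5 mm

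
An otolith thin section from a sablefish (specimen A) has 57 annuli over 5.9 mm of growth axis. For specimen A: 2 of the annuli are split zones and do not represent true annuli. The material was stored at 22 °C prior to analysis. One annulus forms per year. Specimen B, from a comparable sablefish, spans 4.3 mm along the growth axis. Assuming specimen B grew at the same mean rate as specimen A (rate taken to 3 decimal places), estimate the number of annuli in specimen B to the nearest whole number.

Specimen A: adjusted count: 57 − 2 = 55 annuli.
A: Extension rate ≈ 5.9 / 55 = 0.107 mm per year.
For B, 4.3 / 0.107 = 40.19 years ≈ 40 annuli.

40 annuli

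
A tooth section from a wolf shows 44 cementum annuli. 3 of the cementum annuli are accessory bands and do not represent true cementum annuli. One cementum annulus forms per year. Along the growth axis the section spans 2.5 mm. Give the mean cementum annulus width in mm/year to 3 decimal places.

0.061 mm/year

Adjusted count: 44 − 3 = 41 cementum annuli.
Mean rate = 2.5 mm / 41 years ≈ 0.061 mm/year.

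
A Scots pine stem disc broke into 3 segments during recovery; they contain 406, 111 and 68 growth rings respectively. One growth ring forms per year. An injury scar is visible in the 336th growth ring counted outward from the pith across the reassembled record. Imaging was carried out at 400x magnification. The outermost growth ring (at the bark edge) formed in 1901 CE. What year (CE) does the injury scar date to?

1652 CE

Total growth rings = 406 + 111 + 68 = 585.
Between growth ring 336 and the bark edge there are 585 − 336 = 249 growth rings.
1901 − 249 = 1652 CE.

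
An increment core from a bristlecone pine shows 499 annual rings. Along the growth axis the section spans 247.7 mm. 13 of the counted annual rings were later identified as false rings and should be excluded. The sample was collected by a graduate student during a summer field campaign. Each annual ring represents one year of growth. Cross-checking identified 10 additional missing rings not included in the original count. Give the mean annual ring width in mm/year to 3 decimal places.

Adjusted count: 499 − 13 + 10 = 496 annual rings.
247.7 mm over 496 years gives 247.7 / 496 ≈ 0.499 mm/year.

0.499 mm/year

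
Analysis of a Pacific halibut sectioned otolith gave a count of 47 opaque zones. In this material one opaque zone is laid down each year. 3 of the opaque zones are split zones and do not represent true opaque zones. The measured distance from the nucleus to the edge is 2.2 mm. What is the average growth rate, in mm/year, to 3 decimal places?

0.050 mm/year

After corrections the count is 47 − 3 = 44 opaque zones.
2.2 mm over 44 years gives 2.2 / 44 ≈ 0.050 mm/year.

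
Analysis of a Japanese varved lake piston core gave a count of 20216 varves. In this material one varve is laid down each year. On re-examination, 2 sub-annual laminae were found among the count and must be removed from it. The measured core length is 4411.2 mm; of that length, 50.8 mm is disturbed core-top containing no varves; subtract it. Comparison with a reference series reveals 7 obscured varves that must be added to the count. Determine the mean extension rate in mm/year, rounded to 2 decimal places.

After corrections the count is 20216 − 2 + 7 = 20221 varves.
Removing the 50.8 mm offcut leaves 4411.2 − 50.8 = 4360.4 mm.
Extension rate ≈ 4360.4 / 20221 = 0.22 mm/year.

0.22 mm/year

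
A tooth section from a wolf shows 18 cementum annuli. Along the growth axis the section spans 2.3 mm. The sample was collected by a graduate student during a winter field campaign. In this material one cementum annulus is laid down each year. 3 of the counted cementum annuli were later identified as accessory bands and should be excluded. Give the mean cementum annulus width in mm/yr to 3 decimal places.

Adjusted count: 18 − 3 = 15 cementum annuli.
Mean rate = 2.3 mm / 15 years ≈ 0.153 mm/yr.

0.153 mm/yr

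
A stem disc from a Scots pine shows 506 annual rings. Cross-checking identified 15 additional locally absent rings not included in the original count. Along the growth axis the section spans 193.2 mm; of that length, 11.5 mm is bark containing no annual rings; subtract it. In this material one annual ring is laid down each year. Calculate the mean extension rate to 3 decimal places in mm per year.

Adjusted count: 506 + 15 = 521 annual rings.
Net length = 193.2 − 11.5 = 181.7 mm.
Mean rate = 181.7 mm / 521 years ≈ 0.349 mm per year.

0.349 mm per year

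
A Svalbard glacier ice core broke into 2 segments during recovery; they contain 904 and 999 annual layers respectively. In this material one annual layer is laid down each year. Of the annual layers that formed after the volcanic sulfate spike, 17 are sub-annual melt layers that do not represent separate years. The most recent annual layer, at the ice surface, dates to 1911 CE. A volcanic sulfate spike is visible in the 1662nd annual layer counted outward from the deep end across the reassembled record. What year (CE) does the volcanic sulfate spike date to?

1687 CE

Total annual layers = 904 + 999 = 1903.
1903 − 1662 = 241 annual layers lie beyond the volcanic sulfate spike toward the ice surface.
241 − 17 false = 224 true annual layers after the volcanic sulfate spike.
1911 − 224 = 1687 CE.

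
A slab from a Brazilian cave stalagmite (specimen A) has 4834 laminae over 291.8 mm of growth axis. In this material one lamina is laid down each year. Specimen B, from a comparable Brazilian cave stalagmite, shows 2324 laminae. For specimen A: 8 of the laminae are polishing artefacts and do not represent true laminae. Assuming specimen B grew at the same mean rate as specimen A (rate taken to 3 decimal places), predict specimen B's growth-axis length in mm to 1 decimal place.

Specimen A: adjusted count: 4834 − 8 = 4826 laminae.
A: Mean rate = 291.8 mm / 4826 years ≈ 0.060 mm/year.
For B, 0.060 mm/year × 2324 years = 139.4 mm.

139.4 mm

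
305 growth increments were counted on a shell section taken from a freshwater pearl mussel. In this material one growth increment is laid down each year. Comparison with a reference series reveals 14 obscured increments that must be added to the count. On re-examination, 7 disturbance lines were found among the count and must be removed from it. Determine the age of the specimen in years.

Correcting the raw count gives 305 − 7 + 14 = 312 true growth increments.
With a one-to-one growth increment periodicity this is 312 years.

312 years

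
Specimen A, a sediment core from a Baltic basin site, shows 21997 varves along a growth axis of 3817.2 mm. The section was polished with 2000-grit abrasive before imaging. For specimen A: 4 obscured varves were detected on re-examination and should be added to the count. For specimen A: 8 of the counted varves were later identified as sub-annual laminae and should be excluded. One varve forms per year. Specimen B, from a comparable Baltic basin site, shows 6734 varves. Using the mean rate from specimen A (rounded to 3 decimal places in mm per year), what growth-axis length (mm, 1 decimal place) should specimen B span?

1171.7 mm

Specimen A: true varve count = 21997 − 8 + 4 = 21993.
A: Extension rate ≈ 3817.2 / 21993 = 0.174 mm per year.
Length of B = 0.174 × 6734 = 1171.7 mm.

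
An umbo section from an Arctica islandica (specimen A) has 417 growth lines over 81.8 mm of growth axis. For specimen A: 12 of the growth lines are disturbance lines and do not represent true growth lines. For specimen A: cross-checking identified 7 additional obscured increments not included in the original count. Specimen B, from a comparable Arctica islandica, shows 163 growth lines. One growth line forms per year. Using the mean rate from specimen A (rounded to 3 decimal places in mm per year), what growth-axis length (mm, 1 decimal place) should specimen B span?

Specimen A: correcting the raw count gives 417 − 12 + 7 = 412 true growth lines.
A: Mean rate = 81.8 mm / 412 years ≈ 0.199 mm/yr.
B's length ≈ 0.199 × 163 = 32.4 mm.

32.4 mm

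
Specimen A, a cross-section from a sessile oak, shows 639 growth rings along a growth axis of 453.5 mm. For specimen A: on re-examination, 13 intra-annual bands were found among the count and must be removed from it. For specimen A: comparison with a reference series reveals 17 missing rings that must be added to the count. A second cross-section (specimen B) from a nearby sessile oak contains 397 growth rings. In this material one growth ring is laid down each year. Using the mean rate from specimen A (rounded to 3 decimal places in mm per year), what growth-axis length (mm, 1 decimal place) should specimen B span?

279.9 mm

Specimen A: correcting the raw count gives 639 − 13 + 17 = 643 true growth rings.
A: Mean rate = 453.5 mm / 643 years ≈ 0.705 mm/year.
B's length ≈ 0.705 × 397 = 279.9 mm.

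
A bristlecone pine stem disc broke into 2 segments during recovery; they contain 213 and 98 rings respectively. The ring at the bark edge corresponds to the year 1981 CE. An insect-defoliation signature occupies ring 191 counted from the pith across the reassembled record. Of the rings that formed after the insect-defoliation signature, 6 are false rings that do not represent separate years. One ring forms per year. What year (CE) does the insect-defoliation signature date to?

1867 CE

Total rings = 213 + 98 = 311.
Between ring 191 and the bark edge there are 311 − 191 = 120 rings.
Excluding 6 false rings: 120 − 6 = 114.
1981 − 114 = 1867 CE.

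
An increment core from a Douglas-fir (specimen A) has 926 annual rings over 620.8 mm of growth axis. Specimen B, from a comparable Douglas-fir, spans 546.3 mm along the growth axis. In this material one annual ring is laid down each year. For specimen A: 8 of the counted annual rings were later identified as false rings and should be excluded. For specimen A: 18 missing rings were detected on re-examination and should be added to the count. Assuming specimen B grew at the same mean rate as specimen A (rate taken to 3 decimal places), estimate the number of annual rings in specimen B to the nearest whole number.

Specimen A: after corrections the count is 926 − 8 + 18 = 936 annual rings.
A: 620.8 mm over 936 years gives 620.8 / 936 ≈ 0.663 mm/year.
Specimen B: 546.3 mm / 0.663 mm per year = 823.98 years ≈ 824 annual rings.

824 annual rings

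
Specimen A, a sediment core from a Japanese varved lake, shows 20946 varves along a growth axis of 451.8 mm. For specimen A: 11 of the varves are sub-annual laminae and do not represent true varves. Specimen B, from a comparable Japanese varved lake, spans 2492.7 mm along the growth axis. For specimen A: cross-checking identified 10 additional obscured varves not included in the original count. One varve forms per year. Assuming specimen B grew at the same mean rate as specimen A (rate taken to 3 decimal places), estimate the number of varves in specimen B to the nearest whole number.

Specimen A: true varve count = 20946 − 11 + 10 = 20945.
A: Extension rate ≈ 451.8 / 20945 = 0.022 mm/year.
Specimen B: 2492.7 mm / 0.022 mm per year = 113304.55 years ≈ 113305 varves.

113305 varves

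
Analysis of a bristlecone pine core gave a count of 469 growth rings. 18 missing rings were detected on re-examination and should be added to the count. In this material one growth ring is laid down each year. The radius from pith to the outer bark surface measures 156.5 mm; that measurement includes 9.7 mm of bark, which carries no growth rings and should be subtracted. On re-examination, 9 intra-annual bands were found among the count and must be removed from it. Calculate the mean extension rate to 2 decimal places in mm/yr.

0.31 mm/yr

Adjusted count: 469 − 9 + 18 = 478 growth rings.
The growth record spans 156.5 − 9.7 = 146.8 mm.
Extension rate ≈ 146.8 / 478 = 0.31 mm/yr.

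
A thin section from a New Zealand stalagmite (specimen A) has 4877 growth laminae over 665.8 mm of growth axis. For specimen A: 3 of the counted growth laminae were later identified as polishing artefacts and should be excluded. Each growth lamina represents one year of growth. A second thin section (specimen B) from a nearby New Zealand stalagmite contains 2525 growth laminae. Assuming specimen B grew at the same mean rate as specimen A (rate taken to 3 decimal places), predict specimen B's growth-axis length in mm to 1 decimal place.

Specimen A: true growth lamina count = 4877 − 3 = 4874.
A: Extension rate ≈ 665.8 / 4874 = 0.137 mm/year.
For B, 0.137 mm/year × 2525 years = 345.9 mm.

345.9 mm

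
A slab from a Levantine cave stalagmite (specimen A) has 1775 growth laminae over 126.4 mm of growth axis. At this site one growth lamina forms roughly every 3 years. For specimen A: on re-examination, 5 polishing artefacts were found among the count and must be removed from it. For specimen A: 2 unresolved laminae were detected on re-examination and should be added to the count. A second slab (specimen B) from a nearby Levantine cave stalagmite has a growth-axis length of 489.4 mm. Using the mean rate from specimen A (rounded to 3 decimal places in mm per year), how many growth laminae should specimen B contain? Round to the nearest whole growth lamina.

Specimen A: correcting the raw count gives 1775 − 5 + 2 = 1772 true growth laminae.
Specimen A: 1772 growth laminae at 3 years each span 1772 × 3 = 5316 years.
A: 126.4 mm over 5316 years gives 126.4 / 5316 ≈ 0.024 mm per year.
Specimen B: 489.4 mm / 0.024 mm per year = 20391.67 years; at 3 years per growth lamina that is 20391.67 / 3 ≈ 6797 growth laminae.

6797 growth laminae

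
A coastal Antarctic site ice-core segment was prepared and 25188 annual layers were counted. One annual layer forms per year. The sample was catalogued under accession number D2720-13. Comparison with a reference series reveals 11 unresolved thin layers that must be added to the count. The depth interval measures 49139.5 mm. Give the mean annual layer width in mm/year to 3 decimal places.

1.950 mm/year

Adjusted count: 25188 + 11 = 25199 annual layers.
Mean rate = 49139.5 mm / 25199 years ≈ 1.950 mm/year.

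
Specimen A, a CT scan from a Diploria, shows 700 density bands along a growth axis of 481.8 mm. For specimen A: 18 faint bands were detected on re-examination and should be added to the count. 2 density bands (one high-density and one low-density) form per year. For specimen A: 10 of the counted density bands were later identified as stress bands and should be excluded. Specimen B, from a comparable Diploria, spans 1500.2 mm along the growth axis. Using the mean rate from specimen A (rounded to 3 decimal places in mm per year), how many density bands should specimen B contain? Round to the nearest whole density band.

2205 density bands

Specimen A: true density band count = 700 − 10 + 18 = 708.
Specimen A: dividing by 2 density bands per year: 708 / 2 = 354 years.
A: Mean rate = 481.8 mm / 354 years ≈ 1.361 mm/year.
B spans 1500.2 / 1.361 = 1102.28 years; at 2 density bands per year that is 1102.28 × 2 ≈ 2205 density bands.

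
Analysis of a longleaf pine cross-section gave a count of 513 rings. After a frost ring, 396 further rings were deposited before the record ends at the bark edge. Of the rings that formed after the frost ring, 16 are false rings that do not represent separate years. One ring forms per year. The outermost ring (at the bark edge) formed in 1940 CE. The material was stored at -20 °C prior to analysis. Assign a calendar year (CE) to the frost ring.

1560 CE

396 rings formed after the frost ring.
396 − 16 false = 380 true rings after the frost ring.
1940 − 380 = 1560 CE.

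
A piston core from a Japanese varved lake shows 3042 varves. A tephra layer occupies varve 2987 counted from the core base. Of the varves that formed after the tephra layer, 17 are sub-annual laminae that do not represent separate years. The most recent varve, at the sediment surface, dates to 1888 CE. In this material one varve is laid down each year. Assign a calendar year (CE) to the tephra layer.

3042 − 2987 = 55 varves lie beyond the tephra layer toward the sediment surface.
Excluding 17 false varves: 55 − 17 = 38.
The varve at the sediment surface is 1888 CE, so the tephra layer dates to 1888 − 38 = 1850 CE.

1850 CE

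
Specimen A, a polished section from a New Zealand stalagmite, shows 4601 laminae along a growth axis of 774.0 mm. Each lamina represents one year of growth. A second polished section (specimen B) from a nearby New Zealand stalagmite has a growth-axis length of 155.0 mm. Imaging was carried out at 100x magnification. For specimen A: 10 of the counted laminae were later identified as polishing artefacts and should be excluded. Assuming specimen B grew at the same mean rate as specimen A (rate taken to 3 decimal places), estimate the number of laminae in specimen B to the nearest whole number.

Specimen A: adjusted count: 4601 − 10 = 4591 laminae.
A: 774.0 mm over 4591 years gives 774.0 / 4591 ≈ 0.169 mm per year.
For B, 155.0 / 0.169 = 917.16 years ≈ 917 laminae.

917 laminae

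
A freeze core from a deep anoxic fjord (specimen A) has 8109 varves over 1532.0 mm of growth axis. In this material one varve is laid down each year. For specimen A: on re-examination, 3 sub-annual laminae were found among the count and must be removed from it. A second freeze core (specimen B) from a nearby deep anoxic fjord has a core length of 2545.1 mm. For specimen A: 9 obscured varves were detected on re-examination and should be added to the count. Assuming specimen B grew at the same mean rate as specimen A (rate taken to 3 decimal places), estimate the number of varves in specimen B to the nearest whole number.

Specimen A: true varve count = 8109 − 3 + 9 = 8115.
A: Mean rate = 1532.0 mm / 8115 years ≈ 0.189 mm/yr.
For B, 2545.1 / 0.189 = 13466.14 years ≈ 13466 varves.

13466 varves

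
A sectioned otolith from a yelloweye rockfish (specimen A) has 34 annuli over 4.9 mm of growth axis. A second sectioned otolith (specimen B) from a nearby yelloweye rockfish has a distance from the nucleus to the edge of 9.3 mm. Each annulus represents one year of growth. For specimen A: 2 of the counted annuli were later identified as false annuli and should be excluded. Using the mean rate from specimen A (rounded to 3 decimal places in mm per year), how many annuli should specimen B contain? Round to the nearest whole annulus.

Specimen A: true annulus count = 34 − 2 = 32.
A: Mean rate = 4.9 mm / 32 years ≈ 0.153 mm/year.
Specimen B: 9.3 mm / 0.153 mm per year = 60.78 years ≈ 61 annuli.

61 annuli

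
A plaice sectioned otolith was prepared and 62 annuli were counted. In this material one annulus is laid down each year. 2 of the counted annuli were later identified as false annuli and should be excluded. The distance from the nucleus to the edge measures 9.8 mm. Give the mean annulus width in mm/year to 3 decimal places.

Correcting the raw count gives 62 − 2 = 60 true annuli.
9.8 mm over 60 years gives 9.8 / 60 ≈ 0.163 mm/year.

0.163 mm/year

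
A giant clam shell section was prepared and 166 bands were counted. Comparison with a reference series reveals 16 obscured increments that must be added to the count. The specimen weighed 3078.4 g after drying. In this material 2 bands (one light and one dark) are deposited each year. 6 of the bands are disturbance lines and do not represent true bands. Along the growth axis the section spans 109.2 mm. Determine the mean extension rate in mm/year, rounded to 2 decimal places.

1.24 mm/year

After corrections the count is 166 − 6 + 16 = 176 bands.
With 2 bands per year, 176 / 2 = 88 years.
Extension rate ≈ 109.2 / 88 = 1.24 mm/year.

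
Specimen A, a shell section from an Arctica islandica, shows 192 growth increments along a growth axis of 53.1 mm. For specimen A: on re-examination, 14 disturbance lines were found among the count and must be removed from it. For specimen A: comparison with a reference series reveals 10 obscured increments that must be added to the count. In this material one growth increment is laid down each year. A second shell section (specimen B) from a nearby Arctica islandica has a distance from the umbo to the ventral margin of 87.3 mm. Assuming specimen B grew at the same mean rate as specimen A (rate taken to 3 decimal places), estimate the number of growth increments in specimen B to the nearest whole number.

310 growth increments

Specimen A: correcting the raw count gives 192 − 14 + 10 = 188 true growth increments.
A: Extension rate ≈ 53.1 / 188 = 0.282 mm/yr.
For B, 87.3 / 0.282 = 309.57 years ≈ 310 growth increments.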